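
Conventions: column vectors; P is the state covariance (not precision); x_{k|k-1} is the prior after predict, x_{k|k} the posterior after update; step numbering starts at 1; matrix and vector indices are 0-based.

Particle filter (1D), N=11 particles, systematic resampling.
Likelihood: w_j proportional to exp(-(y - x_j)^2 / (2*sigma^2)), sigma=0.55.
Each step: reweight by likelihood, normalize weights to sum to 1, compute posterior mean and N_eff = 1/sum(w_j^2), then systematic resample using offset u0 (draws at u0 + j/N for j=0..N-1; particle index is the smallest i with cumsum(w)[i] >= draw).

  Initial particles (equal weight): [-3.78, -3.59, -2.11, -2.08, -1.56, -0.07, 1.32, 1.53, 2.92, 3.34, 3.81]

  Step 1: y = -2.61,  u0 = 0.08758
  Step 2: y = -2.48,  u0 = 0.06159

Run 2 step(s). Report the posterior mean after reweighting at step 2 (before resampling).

post_mean = -2.1053

step 1: w=[0.0591, 0.1161, 0.3758, 0.3571, 0.0918, 0.0000, 0.0000, 0.0000, 0.0000, 0.0000, 0.0000]  mean=-2.3194  Neff=3.3996  idx=[1, 2, 2, 2, 2, 2, 3, 3, 3, 3, 4]
step 2: w=[0.0175, 0.1073, 0.1073, 0.1073, 0.1073, 0.1073, 0.1032, 0.1032, 0.1032, 0.1032, 0.0332]  mean=-2.1053  Neff=9.8458  idx=[1, 2, 3, 3, 4, 5, 6, 7, 8, 9, 10]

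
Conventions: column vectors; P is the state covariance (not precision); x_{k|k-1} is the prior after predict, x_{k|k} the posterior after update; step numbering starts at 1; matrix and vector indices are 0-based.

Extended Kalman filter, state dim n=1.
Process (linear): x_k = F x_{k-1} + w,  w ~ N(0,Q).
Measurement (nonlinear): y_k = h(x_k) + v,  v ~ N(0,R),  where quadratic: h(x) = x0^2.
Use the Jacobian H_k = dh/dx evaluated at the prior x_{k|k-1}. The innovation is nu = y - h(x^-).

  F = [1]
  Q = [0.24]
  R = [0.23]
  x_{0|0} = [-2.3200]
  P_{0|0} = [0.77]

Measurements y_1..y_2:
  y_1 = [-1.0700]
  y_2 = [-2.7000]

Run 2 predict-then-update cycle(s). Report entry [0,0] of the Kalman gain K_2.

step 1: x^-=[-2.3200]  P^-=[1.0100]  H_jac=[-4.6400]  S=[21.9749]  K=[-0.2133]  nu=[-6.4524]  x^+=[-0.9440]  P^+=[0.0106]
step 2: x^-=[-0.9440]  P^-=[0.2506]  H_jac=[-1.8879]  S=[1.1231]  K=[-0.4212]  nu=[-3.5910]  x^+=[0.5686]  P^+=[0.0513]

K[0,0] = -0.4212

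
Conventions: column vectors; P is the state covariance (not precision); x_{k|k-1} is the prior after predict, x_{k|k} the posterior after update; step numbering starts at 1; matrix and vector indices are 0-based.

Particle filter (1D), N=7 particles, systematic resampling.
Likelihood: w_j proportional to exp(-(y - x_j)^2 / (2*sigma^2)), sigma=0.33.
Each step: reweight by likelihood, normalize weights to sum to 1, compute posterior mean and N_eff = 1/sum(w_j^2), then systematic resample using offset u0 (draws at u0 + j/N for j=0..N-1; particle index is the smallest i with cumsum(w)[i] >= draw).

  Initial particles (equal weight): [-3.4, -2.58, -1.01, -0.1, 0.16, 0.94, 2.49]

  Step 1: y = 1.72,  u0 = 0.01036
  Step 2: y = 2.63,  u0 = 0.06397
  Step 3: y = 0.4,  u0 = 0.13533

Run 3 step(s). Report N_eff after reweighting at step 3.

step 1: w=[0.0000, 0.0000, 0.0000, 0.0000, 0.0001, 0.4822, 0.5177]  mean=1.7424  Neff=1.9979  idx=[5, 5, 5, 5, 6, 6, 6]
step 2: w=[0.0000, 0.0000, 0.0000, 0.0000, 0.3333, 0.3333, 0.3333]  mean=2.4900  Neff=3.0000  idx=[4, 4, 5, 5, 5, 6, 6]
step 3: w=[0.1429, 0.1429, 0.1429, 0.1429, 0.1429, 0.1429, 0.1429]  mean=2.4900  Neff=7.0000  idx=[0, 1, 2, 3, 4, 5, 6]

N_eff = 7.0000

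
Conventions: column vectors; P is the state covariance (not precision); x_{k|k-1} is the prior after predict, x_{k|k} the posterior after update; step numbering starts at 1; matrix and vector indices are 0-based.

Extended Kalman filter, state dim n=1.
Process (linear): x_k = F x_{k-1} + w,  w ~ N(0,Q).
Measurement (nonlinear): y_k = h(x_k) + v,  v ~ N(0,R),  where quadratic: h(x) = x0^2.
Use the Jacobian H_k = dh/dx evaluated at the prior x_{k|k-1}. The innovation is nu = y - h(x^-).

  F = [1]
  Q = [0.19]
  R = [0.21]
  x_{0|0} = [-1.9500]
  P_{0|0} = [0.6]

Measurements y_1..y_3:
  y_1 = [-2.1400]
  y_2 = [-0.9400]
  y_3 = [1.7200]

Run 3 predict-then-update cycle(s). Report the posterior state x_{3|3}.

step 1: x^-=[-1.9500]  P^-=[0.7900]  H_jac=[-3.9000]  S=[12.2259]  K=[-0.2520]  nu=[-5.9425]  x^+=[-0.4525]  P^+=[0.0136]
step 2: x^-=[-0.4525]  P^-=[0.2036]  H_jac=[-0.9049]  S=[0.3767]  K=[-0.4890]  nu=[-1.1447]  x^+=[0.1073]  P^+=[0.1135]
step 3: x^-=[0.1073]  P^-=[0.3035]  H_jac=[0.2147]  S=[0.2240]  K=[0.2909]  nu=[1.7085]  x^+=[0.6043]  P^+=[0.2845]

x_post = [0.6043]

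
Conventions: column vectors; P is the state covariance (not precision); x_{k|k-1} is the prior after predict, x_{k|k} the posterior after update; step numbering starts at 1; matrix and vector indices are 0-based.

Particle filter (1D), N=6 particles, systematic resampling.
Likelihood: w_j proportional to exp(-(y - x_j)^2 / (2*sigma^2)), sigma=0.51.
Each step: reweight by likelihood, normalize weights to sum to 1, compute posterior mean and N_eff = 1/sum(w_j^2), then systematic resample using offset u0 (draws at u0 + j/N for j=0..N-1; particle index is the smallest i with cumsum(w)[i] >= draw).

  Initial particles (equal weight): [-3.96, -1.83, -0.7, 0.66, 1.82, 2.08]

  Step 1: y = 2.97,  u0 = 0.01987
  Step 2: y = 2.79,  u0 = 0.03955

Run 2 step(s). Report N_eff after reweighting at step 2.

N_eff = 5.4095

step 1: w=[0.0000, 0.0000, 0.0000, 0.0001, 0.2651, 0.7348]  mean=2.0109  Neff=1.6388  idx=[4, 4, 5, 5, 5, 5]
step 2: w=[0.0888, 0.0888, 0.2056, 0.2056, 0.2056, 0.2056]  mean=2.0338  Neff=5.4095  idx=[0, 2, 2, 3, 4, 5]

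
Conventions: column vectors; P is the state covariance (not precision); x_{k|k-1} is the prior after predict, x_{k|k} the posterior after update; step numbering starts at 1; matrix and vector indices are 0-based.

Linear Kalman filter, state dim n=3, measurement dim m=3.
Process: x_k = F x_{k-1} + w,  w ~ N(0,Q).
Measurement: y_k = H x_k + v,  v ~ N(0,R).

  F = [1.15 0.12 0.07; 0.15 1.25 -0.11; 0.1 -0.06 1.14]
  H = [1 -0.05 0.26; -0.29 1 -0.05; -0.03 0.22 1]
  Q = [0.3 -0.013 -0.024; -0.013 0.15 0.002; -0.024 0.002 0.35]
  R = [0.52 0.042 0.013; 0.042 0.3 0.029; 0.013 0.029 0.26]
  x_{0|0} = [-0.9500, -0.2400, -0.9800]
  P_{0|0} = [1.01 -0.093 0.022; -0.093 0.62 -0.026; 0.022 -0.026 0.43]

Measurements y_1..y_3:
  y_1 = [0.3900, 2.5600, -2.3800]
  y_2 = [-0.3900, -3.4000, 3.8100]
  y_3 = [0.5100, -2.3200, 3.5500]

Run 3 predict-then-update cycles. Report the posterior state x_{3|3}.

step 1: x^-=[-1.1899, -0.3347, -1.1978]  P^-=[1.6242 0.1111 0.1528; 0.1111 1.1182 -0.1278; 0.1528 -0.1278 0.9308]  S=[2.2816 -0.4371 0.3693; -0.4371 1.5099 0.0617; 0.3693 0.0617 1.1796]  K=[0.7421 -0.0237 -0.1221; 0.1554 0.7681 0.0086; 0.0195 -0.1704 0.7642]  nu=[1.8746, 2.4897, -1.1443]  x^+=[0.2821, 1.8591, -2.4599]  P^+=[0.4005 0.1347 -0.0404; 0.1347 0.2748 -0.0299; -0.0404 -0.0299 0.1994]
step 2: x^-=[0.3753, 2.6367, -2.8876]  P^-=[0.8648 0.2942 -0.0289; 0.2942 0.6508 -0.0712; -0.0289 -0.0712 0.6074]  S=[1.3849 0.0342 0.1738; 0.0342 0.8607 0.0596; 0.1738 0.0596 0.8661]  K=[0.6221 0.0355 -0.1158; 0.1600 0.6551 -0.0043; 0.0127 -0.1568 0.6924]  nu=[0.1174, -6.0723, 6.1288]  x^+=[-0.4771, -1.3488, 2.3093]  P^+=[0.3402 0.1301 -0.0394; 0.1301 0.2394 -0.0288; -0.0394 -0.0288 0.1808]
step 3: x^-=[-0.5488, -2.0116, 2.6658]  P^-=[0.7833 0.2720 -0.0354; 0.2720 0.5919 -0.0660; -0.0354 -0.0660 0.5826]  S=[1.3003 0.0407 0.1592; 0.0407 0.8071 0.0563; 0.1592 0.0563 0.8415]  K=[0.5978 0.0356 -0.1143; 0.1540 0.6323 -0.0048; 0.0129 -0.1536 0.6842]  nu=[0.2652, -0.3343, 1.3103]  x^+=[-0.5520, -2.1884, 3.6171]  P^+=[0.3272 0.1254 -0.0387; 0.1254 0.2310 -0.0280; -0.0387 -0.0280 0.1786]

x_post = [-0.5520, -2.1884, 3.6171]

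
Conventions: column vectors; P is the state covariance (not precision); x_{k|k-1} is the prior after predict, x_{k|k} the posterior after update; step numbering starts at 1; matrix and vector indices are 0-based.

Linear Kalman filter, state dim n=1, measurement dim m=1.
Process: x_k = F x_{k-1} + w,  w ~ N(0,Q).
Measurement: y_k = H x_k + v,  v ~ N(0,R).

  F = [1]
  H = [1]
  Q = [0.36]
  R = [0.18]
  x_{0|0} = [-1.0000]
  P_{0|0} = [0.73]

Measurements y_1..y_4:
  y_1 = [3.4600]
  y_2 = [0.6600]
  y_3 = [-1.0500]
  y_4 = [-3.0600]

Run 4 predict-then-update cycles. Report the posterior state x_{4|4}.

x_post = [-2.3588]

step 1: x^-=[-1.0000]  P^-=[1.0900]  S=[1.2700]  K=[0.8583]  nu=[4.4600]  x^+=[2.8279]  P^+=[0.1545]
step 2: x^-=[2.8279]  P^-=[0.5145]  S=[0.6945]  K=[0.7408]  nu=[-2.1679]  x^+=[1.2219]  P^+=[0.1333]
step 3: x^-=[1.2219]  P^-=[0.4933]  S=[0.6733]  K=[0.7327]  nu=[-2.2719]  x^+=[-0.4427]  P^+=[0.1319]
step 4: x^-=[-0.4427]  P^-=[0.4919]  S=[0.6719]  K=[0.7321]  nu=[-2.6173]  x^+=[-2.3588]  P^+=[0.1318]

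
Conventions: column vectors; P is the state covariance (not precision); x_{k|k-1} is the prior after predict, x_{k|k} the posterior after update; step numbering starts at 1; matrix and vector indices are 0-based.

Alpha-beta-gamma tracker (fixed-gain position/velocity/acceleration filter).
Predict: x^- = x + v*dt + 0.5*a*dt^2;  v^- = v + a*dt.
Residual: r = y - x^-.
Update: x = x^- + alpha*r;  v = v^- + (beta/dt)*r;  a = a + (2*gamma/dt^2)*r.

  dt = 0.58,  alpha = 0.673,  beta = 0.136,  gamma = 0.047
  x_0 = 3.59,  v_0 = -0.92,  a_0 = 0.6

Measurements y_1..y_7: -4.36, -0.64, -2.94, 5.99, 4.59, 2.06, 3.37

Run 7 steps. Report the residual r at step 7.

step 1: x_pred=3.1573  r=-7.5173  x^+=-1.9018  v^+=-2.3347  a^+=-1.5006
step 2: x_pred=-3.5083  r=2.8683  x^+=-1.5779  v^+=-2.5324  a^+=-0.6991
step 3: x_pred=-3.1643  r=0.2243  x^+=-3.0134  v^+=-2.8853  a^+=-0.6364
step 4: x_pred=-4.7939  r=10.7839  x^+=2.4637  v^+=-0.7257  a^+=2.3770
step 5: x_pred=2.4425  r=2.1475  x^+=3.8878  v^+=1.1564  a^+=2.9770
step 6: x_pred=5.0592  r=-2.9992  x^+=3.0408  v^+=2.1798  a^+=2.1389
step 7: x_pred=4.6648  r=-1.2948  x^+=3.7934  v^+=3.1168  a^+=1.7771

resid = -1.2948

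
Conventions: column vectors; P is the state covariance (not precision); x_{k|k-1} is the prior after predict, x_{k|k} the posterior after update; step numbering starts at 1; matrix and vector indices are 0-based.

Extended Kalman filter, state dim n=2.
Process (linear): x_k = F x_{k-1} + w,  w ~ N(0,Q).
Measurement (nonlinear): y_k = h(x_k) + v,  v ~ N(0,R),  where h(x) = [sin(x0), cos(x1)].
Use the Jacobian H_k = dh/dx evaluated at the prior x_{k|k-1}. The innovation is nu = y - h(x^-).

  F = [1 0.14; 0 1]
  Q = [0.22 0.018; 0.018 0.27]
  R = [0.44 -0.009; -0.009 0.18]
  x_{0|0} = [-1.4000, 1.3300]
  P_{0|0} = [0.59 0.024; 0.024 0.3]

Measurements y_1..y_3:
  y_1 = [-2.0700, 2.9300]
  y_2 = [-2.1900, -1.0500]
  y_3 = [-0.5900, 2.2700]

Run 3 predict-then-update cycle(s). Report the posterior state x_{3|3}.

step 1: x^-=[-1.2138, 1.3300]  P^-=[0.8226 0.0840; 0.0840 0.5700]  H_jac=[0.3495 0.0000; 0.0000 -0.9711]  S=[0.5405 -0.0375; -0.0375 0.7176]  K=[0.5259 -0.0862; 0.0008 -0.7714]  nu=[-1.1330, 2.6915]  x^+=[-2.0417, -0.7471]  P^+=[0.6644 0.0208; 0.0208 0.1430]
step 2: x^-=[-2.1463, -0.7471]  P^-=[0.8930 0.0589; 0.0589 0.4130]  H_jac=[-0.5442 0.0000; 0.0000 0.6795]  S=[0.7045 -0.0308; -0.0308 0.3707]  K=[-0.6876 0.0508; -0.0125 0.7560]  nu=[-1.3511, -1.7837]  x^+=[-1.3079, -2.0787]  P^+=[0.5568 0.0226; 0.0226 0.2004]
step 3: x^-=[-1.5989, -2.0787]  P^-=[0.7870 0.0686; 0.0686 0.4704]  H_jac=[-0.0281 0.0000; 0.0000 0.8738]  S=[0.4406 -0.0107; -0.0107 0.5392]  K=[-0.0475 0.1103; 0.0141 0.7627]  nu=[0.4096, 2.7564]  x^+=[-1.3144, 0.0293]  P^+=[0.7794 0.0232; 0.0232 0.1570]

x_post = [-1.3144, 0.0293]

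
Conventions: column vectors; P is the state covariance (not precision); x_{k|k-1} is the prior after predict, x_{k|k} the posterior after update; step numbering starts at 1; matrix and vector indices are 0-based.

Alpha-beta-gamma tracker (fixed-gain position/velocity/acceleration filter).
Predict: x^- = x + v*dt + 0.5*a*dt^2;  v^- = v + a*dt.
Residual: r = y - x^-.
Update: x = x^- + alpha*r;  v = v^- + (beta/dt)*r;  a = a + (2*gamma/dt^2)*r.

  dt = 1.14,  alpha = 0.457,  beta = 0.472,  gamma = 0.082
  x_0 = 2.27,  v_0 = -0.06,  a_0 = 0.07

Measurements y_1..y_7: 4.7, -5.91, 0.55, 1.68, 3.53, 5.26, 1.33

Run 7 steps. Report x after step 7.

x_post = 6.1747

step 1: x_pred=2.2471  r=2.4529  x^+=3.3681  v^+=1.0354  a^+=0.3795
step 2: x_pred=4.7950  r=-10.7050  x^+=-0.0972  v^+=-2.9642  a^+=-0.9714
step 3: x_pred=-4.1075  r=4.6575  x^+=-1.9790  v^+=-2.1432  a^+=-0.3836
step 4: x_pred=-4.6715  r=6.3515  x^+=-1.7689  v^+=0.0493  a^+=0.4179
step 5: x_pred=-1.4411  r=4.9711  x^+=0.8307  v^+=2.5839  a^+=1.0452
step 6: x_pred=4.4555  r=0.8045  x^+=4.8232  v^+=4.1086  a^+=1.1467
step 7: x_pred=10.2521  r=-8.9221  x^+=6.1747  v^+=1.7218  a^+=0.0208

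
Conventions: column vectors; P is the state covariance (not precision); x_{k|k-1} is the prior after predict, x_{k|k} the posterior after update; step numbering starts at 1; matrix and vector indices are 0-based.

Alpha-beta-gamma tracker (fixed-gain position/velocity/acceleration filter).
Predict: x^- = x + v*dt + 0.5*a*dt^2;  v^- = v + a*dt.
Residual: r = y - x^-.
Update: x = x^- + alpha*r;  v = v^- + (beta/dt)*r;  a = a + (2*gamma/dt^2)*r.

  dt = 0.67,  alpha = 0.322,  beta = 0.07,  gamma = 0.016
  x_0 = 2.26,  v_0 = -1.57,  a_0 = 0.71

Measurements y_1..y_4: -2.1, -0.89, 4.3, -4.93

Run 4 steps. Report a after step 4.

a_post = 0.4668

step 1: x_pred=1.3675  r=-3.4675  x^+=0.2509  v^+=-1.4566  a^+=0.4628
step 2: x_pred=-0.6211  r=-0.2689  x^+=-0.7077  v^+=-1.1746  a^+=0.4437
step 3: x_pred=-1.3951  r=5.6951  x^+=0.4387  v^+=-0.2823  a^+=0.8496
step 4: x_pred=0.4403  r=-5.3703  x^+=-1.2889  v^+=-0.2741  a^+=0.4668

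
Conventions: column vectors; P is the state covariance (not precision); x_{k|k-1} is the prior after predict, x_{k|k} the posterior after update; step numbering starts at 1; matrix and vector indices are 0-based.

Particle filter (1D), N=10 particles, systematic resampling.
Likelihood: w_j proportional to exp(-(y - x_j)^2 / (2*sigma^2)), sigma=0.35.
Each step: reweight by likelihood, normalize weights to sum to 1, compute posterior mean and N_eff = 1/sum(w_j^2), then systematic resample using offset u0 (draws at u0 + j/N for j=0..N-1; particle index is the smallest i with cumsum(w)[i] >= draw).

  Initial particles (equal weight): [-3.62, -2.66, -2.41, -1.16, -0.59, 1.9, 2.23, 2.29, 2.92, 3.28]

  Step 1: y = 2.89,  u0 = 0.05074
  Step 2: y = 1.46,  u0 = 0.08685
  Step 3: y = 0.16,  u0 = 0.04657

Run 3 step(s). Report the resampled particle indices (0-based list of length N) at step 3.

step 1: w=[0.0000, 0.0000, 0.0000, 0.0000, 0.0000, 0.0094, 0.0866, 0.1179, 0.5106, 0.2755]  mean=2.8756  Neff=2.7924  idx=[6, 7, 8, 8, 8, 8, 8, 9, 9, 9]
step 2: w=[0.5934, 0.4010, 0.0011, 0.0011, 0.0011, 0.0011, 0.0011, 0.0000, 0.0000, 0.0000]  mean=2.2579  Neff=1.9495  idx=[0, 0, 0, 0, 0, 0, 1, 1, 1, 1]
step 3: w=[0.1346, 0.1346, 0.1346, 0.1346, 0.1346, 0.1346, 0.0481, 0.0481, 0.0481, 0.0481]  mean=2.2415  Neff=8.4785  idx=[0, 1, 1, 2, 3, 4, 4, 5, 6, 8]

resampled_idx = [0, 1, 1, 2, 3, 4, 4, 5, 6, 8]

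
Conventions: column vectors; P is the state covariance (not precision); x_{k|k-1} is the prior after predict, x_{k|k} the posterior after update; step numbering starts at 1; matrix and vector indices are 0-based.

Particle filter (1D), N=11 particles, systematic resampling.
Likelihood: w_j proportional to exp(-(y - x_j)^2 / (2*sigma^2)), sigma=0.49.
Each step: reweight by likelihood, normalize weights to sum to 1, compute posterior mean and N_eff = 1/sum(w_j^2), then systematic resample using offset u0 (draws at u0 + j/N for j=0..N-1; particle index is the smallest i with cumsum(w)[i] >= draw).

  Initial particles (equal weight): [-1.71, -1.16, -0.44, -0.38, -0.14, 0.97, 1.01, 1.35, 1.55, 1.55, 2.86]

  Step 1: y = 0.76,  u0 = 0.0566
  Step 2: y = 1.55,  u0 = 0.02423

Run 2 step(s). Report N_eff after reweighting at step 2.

N_eff = 9.1174

step 1: w=[0.0000, 0.0001, 0.0160, 0.0214, 0.0593, 0.2922, 0.2812, 0.1551, 0.0873, 0.0873, 0.0000]  mean=1.0240  Neff=4.8078  idx=[4, 5, 5, 5, 6, 6, 6, 7, 7, 8, 9]
step 2: w=[0.0004, 0.0712, 0.0712, 0.0712, 0.0782, 0.0782, 0.0782, 0.1321, 0.1321, 0.1435, 0.1435]  mean=1.2459  Neff=9.1174  idx=[1, 2, 3, 5, 6, 7, 7, 8, 9, 9, 10]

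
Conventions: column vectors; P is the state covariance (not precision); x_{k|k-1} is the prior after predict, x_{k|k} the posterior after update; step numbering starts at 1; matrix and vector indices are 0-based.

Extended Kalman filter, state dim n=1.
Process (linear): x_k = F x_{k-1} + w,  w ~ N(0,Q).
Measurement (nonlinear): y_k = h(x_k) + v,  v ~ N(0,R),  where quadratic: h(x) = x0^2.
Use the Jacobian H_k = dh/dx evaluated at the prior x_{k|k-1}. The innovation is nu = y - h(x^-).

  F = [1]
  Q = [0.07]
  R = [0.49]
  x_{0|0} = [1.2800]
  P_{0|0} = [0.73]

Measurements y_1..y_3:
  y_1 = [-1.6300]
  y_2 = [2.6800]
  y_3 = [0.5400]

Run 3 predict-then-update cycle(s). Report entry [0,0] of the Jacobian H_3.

step 1: x^-=[1.2800]  P^-=[0.8000]  H_jac=[2.5600]  S=[5.7329]  K=[0.3572]  nu=[-3.2684]  x^+=[0.1124]  P^+=[0.0684]
step 2: x^-=[0.1124]  P^-=[0.1384]  H_jac=[0.2248]  S=[0.4970]  K=[0.0626]  nu=[2.6674]  x^+=[0.2794]  P^+=[0.1364]
step 3: x^-=[0.2794]  P^-=[0.2064]  H_jac=[0.5587]  S=[0.5544]  K=[0.2080]  nu=[0.4620]  x^+=[0.3755]  P^+=[0.1824]

H_jac[0,0] = 0.5587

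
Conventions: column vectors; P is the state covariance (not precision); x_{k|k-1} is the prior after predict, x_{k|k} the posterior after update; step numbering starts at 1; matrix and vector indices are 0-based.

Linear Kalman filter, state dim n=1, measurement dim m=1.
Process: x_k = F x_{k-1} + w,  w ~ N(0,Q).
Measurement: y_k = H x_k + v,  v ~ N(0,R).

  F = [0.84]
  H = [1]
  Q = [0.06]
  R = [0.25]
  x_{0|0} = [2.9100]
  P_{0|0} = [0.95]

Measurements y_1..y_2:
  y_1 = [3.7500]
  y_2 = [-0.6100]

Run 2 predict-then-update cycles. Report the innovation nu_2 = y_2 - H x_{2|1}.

step 1: x^-=[2.4444]  P^-=[0.7303]  S=[0.9803]  K=[0.7450]  nu=[1.3056]  x^+=[3.4170]  P^+=[0.1862]
step 2: x^-=[2.8703]  P^-=[0.1914]  S=[0.4414]  K=[0.4336]  nu=[-3.4803]  x^+=[1.3611]  P^+=[0.1084]

innov = [-3.4803]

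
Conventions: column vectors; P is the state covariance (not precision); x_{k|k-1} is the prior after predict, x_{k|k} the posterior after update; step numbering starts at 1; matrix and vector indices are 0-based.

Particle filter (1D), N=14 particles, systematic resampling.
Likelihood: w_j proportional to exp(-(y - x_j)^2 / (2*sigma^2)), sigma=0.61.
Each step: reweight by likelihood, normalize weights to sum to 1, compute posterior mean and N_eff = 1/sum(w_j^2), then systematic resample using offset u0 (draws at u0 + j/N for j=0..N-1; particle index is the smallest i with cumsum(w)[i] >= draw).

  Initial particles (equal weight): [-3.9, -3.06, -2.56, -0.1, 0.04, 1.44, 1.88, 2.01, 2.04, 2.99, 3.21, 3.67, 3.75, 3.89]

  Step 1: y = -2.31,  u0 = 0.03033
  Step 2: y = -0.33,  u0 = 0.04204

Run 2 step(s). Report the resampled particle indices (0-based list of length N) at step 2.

resampled_idx = [5, 5, 6, 7, 7, 8, 9, 9, 10, 11, 11, 12, 13, 13]

step 1: w=[0.0235, 0.3297, 0.6454, 0.0010, 0.0004, 0.0000, 0.0000, 0.0000, 0.0000, 0.0000, 0.0000, 0.0000, 0.0000, 0.0000]  mean=-2.7528  Neff=1.9018  idx=[1, 1, 1, 1, 1, 2, 2, 2, 2, 2, 2, 2, 2, 2]
step 2: w=[0.0039, 0.0039, 0.0039, 0.0039, 0.0039, 0.1089, 0.1089, 0.1089, 0.1089, 0.1089, 0.1089, 0.1089, 0.1089, 0.1089]  mean=-2.5697  Neff=9.3540  idx=[5, 5, 6, 7, 7, 8, 9, 9, 10, 11, 11, 12, 13, 13]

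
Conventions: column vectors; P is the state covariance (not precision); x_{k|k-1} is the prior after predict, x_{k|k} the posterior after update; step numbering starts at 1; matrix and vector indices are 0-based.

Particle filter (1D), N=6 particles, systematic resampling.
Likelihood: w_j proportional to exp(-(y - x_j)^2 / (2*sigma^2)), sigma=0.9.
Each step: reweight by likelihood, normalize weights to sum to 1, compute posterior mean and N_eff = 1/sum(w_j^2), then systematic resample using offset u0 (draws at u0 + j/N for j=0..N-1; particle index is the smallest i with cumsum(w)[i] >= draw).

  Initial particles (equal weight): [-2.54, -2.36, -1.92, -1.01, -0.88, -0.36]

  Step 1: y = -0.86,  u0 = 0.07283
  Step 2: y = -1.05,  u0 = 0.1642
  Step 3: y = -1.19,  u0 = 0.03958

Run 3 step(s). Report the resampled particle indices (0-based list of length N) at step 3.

step 1: w=[0.0465, 0.0662, 0.1327, 0.2618, 0.2654, 0.2275]  mean=-1.1088  Neff=4.6543  idx=[1, 2, 3, 4, 4, 5]
step 2: w=[0.0740, 0.1338, 0.2134, 0.2098, 0.2098, 0.1592]  mean=-1.0737  Neff=5.4861  idx=[1, 2, 3, 4, 4, 5]
step 3: w=[0.1389, 0.1892, 0.1819, 0.1819, 0.1819, 0.1262]  mean=-0.9835  Neff=5.8726  idx=[0, 1, 2, 3, 4, 4]

resampled_idx = [0, 1, 2, 3, 4, 4]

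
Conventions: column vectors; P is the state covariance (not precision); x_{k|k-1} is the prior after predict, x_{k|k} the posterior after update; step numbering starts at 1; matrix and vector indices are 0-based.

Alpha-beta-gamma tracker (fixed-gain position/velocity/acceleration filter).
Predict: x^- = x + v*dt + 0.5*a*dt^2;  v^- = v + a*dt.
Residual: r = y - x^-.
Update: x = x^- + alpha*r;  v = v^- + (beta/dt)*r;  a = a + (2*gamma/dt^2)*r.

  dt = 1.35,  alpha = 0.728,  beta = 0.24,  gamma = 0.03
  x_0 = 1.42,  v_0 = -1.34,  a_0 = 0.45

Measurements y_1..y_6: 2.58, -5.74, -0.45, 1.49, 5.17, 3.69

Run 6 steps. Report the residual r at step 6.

step 1: x_pred=0.0211  r=2.5589  x^+=1.8840  v^+=-0.2776  a^+=0.5342
step 2: x_pred=1.9961  r=-7.7361  x^+=-3.6358  v^+=-0.9316  a^+=0.2796
step 3: x_pred=-4.6388  r=4.1888  x^+=-1.5893  v^+=0.1904  a^+=0.4175
step 4: x_pred=-0.9519  r=2.4419  x^+=0.8258  v^+=1.1881  a^+=0.4979
step 5: x_pred=2.8834  r=2.2866  x^+=4.5481  v^+=2.2667  a^+=0.5731
step 6: x_pred=8.1304  r=-4.4404  x^+=4.8978  v^+=2.2510  a^+=0.4269

resid = -4.4404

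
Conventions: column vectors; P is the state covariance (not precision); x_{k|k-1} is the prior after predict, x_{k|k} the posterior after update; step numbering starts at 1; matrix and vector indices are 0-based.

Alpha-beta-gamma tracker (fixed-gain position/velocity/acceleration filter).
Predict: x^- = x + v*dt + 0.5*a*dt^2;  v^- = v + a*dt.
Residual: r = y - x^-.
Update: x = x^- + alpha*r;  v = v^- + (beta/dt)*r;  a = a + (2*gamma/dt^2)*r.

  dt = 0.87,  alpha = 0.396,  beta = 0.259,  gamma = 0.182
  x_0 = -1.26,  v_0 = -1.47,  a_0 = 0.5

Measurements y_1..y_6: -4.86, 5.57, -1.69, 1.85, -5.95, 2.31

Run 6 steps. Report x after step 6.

x_post = 2.7719

step 1: x_pred=-2.3497  r=-2.5103  x^+=-3.3438  v^+=-1.7823  a^+=-0.7072
step 2: x_pred=-5.1620  r=10.7320  x^+=-0.9122  v^+=0.7973  a^+=4.4539
step 3: x_pred=1.4671  r=-3.1571  x^+=0.2169  v^+=3.7323  a^+=2.9356
step 4: x_pred=4.5750  r=-2.7250  x^+=3.4959  v^+=5.4751  a^+=1.6251
step 5: x_pred=8.8743  r=-14.8243  x^+=3.0039  v^+=2.4758  a^+=-5.5040
step 6: x_pred=3.0748  r=-0.7648  x^+=2.7719  v^+=-2.5404  a^+=-5.8718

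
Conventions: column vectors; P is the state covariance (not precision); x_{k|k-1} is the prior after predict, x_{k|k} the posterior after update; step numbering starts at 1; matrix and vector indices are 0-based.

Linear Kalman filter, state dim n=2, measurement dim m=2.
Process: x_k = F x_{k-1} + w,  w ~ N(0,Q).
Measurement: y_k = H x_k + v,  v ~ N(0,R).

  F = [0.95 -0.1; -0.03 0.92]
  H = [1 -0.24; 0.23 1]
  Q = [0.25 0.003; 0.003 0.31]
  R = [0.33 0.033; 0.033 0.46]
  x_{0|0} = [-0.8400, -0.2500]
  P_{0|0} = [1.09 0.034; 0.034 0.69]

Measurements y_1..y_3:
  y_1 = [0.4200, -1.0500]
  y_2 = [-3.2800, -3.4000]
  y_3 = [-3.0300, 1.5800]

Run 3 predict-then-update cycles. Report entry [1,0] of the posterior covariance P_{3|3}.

step 1: x^-=[-0.7730, -0.2048]  P^-=[1.2342 -0.0617; -0.0617 0.8931]  S=[1.6452 0.0442; 0.0442 1.3900]  K=[0.7555 0.1358; -0.1849 0.6382]  nu=[1.1438, -0.6674]  x^+=[0.0006, -0.8423]  P^+=[0.2604 0.0275; 0.0275 0.2811]
step 2: x^-=[0.0848, -0.7749]  P^-=[0.4826 -0.0062; -0.0062 0.5467]  S=[0.8470 0.0070; 0.0070 1.0294]  K=[0.5707 0.0980; -0.1665 0.5308]  nu=[-3.5507, -2.6446]  x^+=[-2.2007, -1.5874]  P^+=[0.1961 0.0188; 0.0188 0.2344]
step 3: x^-=[-1.9319, -1.3944]  P^-=[0.4257 -0.0077; -0.0077 0.5075]  S=[0.7886 0.0019; 0.0019 0.9865]  K=[0.5419 0.0905; -0.1654 0.5130]  nu=[-1.4327, 3.4187]  x^+=[-2.3991, 0.5963]  P^+=[0.1858 0.0168; 0.0168 0.2267]

P_post[1,0] = 0.0168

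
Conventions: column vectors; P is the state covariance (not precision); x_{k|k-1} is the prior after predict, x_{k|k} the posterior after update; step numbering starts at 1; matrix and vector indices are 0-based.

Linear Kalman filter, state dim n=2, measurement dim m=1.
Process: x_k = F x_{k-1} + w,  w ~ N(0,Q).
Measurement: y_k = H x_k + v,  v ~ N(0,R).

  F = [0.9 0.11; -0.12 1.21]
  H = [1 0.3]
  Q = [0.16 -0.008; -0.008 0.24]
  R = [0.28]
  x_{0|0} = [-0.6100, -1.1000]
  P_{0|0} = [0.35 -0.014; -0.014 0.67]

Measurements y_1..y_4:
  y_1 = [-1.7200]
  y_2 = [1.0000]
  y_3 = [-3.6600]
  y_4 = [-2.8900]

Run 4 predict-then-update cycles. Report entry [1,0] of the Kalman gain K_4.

step 1: x^-=[-0.6700, -1.2578]  P^-=[0.4488 0.0283; 0.0283 1.2301]  S=[0.8565]  K=[0.5339; 0.4639]  nu=[-0.6727]  x^+=[-1.0292, -1.5698]  P^+=[0.2047 -0.1838; -0.1838 1.0457]
step 2: x^-=[-1.0989, -1.7760]  P^-=[0.3020 -0.0887; -0.0887 1.8274]  S=[0.6933]  K=[0.3973; 0.6628]  nu=[2.6317]  x^+=[-0.0534, -0.0316]  P^+=[0.1926 -0.2712; -0.2712 1.5228]
step 3: x^-=[-0.0516, -0.0318]  P^-=[0.2807 -0.1179; -0.1179 2.5511]  S=[0.7196]  K=[0.3410; 0.8997]  nu=[-3.5989]  x^+=[-1.2787, -3.2697]  P^+=[0.1971 -0.3387; -0.3387 1.9686]
step 4: x^-=[-1.5105, -3.8029]  P^-=[0.2764 -0.1316; -0.1316 3.2234]  S=[0.7675]  K=[0.3087; 1.0884]  nu=[-0.2386]  x^+=[-1.5841, -4.0627]  P^+=[0.2033 -0.3895; -0.3895 2.3141]

K[1,0] = 1.0884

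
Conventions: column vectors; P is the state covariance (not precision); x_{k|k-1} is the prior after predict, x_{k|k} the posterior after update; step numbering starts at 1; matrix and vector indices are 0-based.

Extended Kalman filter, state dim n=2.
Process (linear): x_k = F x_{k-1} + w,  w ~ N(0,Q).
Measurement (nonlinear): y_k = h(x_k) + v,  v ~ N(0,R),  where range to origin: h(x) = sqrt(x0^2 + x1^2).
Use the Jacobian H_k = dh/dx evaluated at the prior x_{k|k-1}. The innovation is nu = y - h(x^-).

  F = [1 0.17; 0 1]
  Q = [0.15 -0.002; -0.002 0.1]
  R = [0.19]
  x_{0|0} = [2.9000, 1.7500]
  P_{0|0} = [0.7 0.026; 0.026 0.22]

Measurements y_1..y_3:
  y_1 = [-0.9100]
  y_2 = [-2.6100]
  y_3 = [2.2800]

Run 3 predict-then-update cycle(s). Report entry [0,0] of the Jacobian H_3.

step 1: x^-=[3.1975, 1.7500]  P^-=[0.8652 0.0614; 0.0614 0.3200]  H_jac=[0.8772 0.4801]  S=[0.9812]  K=[0.8035; 0.2115]  nu=[-4.5551]  x^+=[-0.4625, 0.7868]  P^+=[0.2317 -0.1053; -0.1053 0.2761]
step 2: x^-=[-0.3288, 0.7868]  P^-=[0.3538 -0.0604; -0.0604 0.3761]  H_jac=[-0.3856 0.9227]  S=[0.6058]  K=[-0.3172; 0.6113]  nu=[-3.4627]  x^+=[0.7696, -1.3300]  P^+=[0.2929 0.0571; 0.0571 0.1497]
step 3: x^-=[0.5434, -1.3300]  P^-=[0.4666 0.0805; 0.0805 0.2497]  H_jac=[0.3782 -0.9257]  S=[0.4144]  K=[0.2460; -0.4844]  nu=[0.8432]  x^+=[0.7509, -1.7385]  P^+=[0.4416 0.1299; 0.1299 0.1525]

H_jac[0,0] = 0.3782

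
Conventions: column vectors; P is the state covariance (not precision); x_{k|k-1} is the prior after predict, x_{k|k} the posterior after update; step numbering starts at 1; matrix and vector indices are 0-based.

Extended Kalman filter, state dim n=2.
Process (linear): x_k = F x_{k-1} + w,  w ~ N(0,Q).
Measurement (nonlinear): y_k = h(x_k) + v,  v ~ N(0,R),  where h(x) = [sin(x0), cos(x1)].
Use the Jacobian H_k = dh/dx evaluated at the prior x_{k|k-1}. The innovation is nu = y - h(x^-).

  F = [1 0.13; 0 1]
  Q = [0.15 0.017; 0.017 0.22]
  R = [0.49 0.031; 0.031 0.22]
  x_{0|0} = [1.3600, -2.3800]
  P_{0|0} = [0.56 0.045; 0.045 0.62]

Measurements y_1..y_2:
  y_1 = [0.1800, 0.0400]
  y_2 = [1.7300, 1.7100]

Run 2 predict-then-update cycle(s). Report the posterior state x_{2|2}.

step 1: x^-=[1.0506, -2.3800]  P^-=[0.7322 0.1426; 0.1426 0.8400]  H_jac=[0.4971 0.0000; 0.0000 0.6901]  S=[0.6709 0.0799; 0.0799 0.6200]  K=[0.5317 0.0902; -0.0058 0.9357]  nu=[-0.6877, 0.7637]  x^+=[0.7538, -1.6614]  P^+=[0.5298 0.0526; 0.0526 0.2980]
step 2: x^-=[0.5378, -1.6614]  P^-=[0.6985 0.1084; 0.1084 0.5180]  H_jac=[0.8588 0.0000; 0.0000 0.9959]  S=[1.0052 0.1237; 0.1237 0.7338]  K=[0.5910 0.0475; 0.0062 0.7020]  nu=[1.2177, 1.8005]  x^+=[1.3429, -0.3899]  P^+=[0.3389 0.0289; 0.0289 0.1553]

x_post = [1.3429, -0.3899]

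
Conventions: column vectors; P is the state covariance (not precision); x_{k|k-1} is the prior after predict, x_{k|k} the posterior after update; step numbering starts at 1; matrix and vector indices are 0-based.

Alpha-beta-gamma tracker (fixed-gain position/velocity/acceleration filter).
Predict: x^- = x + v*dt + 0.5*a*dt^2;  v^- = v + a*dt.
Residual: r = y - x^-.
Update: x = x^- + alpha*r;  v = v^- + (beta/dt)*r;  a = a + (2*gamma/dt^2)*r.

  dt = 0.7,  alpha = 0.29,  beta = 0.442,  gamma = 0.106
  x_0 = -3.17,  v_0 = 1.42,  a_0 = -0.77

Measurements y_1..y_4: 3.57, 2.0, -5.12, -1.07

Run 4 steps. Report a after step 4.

a_post = -4.8692

step 1: x_pred=-2.3647  r=5.9346  x^+=-0.6436  v^+=4.6283  a^+=1.7976
step 2: x_pred=3.0366  r=-1.0366  x^+=2.7360  v^+=5.2321  a^+=1.3491
step 3: x_pred=6.7290  r=-11.8490  x^+=3.2928  v^+=-1.3053  a^+=-3.7774
step 4: x_pred=1.4536  r=-2.5236  x^+=0.7218  v^+=-5.5430  a^+=-4.8692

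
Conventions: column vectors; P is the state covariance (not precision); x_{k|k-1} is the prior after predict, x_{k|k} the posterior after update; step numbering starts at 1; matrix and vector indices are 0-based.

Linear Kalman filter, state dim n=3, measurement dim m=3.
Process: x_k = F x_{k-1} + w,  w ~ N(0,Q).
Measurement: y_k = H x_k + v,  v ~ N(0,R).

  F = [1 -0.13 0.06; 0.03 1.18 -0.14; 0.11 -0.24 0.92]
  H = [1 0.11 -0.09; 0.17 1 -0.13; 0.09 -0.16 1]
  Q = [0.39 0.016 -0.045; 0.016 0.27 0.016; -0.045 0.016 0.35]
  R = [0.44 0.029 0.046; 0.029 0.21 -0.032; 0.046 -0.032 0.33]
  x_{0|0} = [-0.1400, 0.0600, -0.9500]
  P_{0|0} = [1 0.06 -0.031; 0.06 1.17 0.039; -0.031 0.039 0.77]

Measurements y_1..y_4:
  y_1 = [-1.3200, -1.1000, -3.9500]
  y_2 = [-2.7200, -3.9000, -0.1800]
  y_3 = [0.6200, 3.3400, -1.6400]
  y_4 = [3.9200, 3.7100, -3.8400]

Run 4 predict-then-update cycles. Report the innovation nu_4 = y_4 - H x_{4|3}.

step 1: x^-=[-0.2048, 0.1996, -0.9038]  P^-=[1.3926 -0.0616 0.0948; -0.0616 1.9067 -0.3606; 0.0948 -0.3606 1.0546]  S=[1.8407 0.4489 0.1013; 0.4489 2.2434 -0.8098; 0.1013 -0.8098 1.5789]  K=[0.7576 -0.0540 0.0694; -0.1263 0.9092 0.0493; -0.0809 0.0732 0.7526]  nu=[-1.2185, -1.3823, -2.9958]  x^+=[-1.2612, -1.0511, -3.1611]  P^+=[0.3420 -0.0470 0.0212; -0.0470 0.1959 0.0169; 0.0212 0.0169 0.2431]
step 2: x^-=[-1.3142, -0.8356, -2.7946]  P^-=[0.7507 -0.0625 0.0414; -0.0625 0.5387 -0.0562; 0.0414 -0.0562 0.5705]  S=[1.1818 0.1587 0.0962; 0.1587 0.7716 -0.2356; 0.0962 -0.2356 0.9476]  K=[0.6267 -0.0353 0.0532; -0.0985 0.7245 0.0339; -0.0719 0.0488 0.6349]  nu=[-1.5654, -3.2043, 2.5992]  x^+=[-2.0440, -2.9147, -1.1884]  P^+=[0.2827 -0.0369 0.0162; -0.0369 0.1560 0.0118; 0.0162 0.0118 0.2051]
step 3: x^-=[-1.7364, -3.3343, -0.6186]  P^-=[0.6874 -0.0457 0.0251; -0.0457 0.4849 -0.0448; 0.0251 -0.0448 0.5360]  S=[1.1239 0.1599 0.0772; 0.1599 0.7188 -0.2134; 0.0772 -0.2134 0.9042]  K=[0.6057 -0.0266 0.0462; -0.0919 0.7023 0.0337; -0.0744 0.0475 0.6208]  nu=[2.6675, 6.8891, -1.3986]  x^+=[-0.3687, 1.2116, -1.3582]  P^+=[0.2729 -0.0341 0.0140; -0.0341 0.1510 0.0116; 0.0140 0.0116 0.2005]
step 4: x^-=[-0.6077, 1.6088, -1.5809]  P^-=[0.6765 -0.0416 0.0208; -0.0416 0.4781 -0.0427; 0.0208 -0.0427 0.5312]  S=[1.1145 0.1618 0.0723; 0.1618 0.7127 -0.2101; 0.0723 -0.2101 0.8975]  K=[0.6019 -0.0245 0.0443; -0.0905 0.6993 0.0340; -0.0755 0.0477 0.6188]  nu=[4.2084, 1.9990, -1.9470]  x^+=[1.7902, 2.5598, -3.0079]  P^+=[0.2710 -0.0334 0.0133; -0.0334 0.1504 0.0118; 0.0133 0.0118 0.1999]

innov = [4.2084, 1.9990, -1.9470]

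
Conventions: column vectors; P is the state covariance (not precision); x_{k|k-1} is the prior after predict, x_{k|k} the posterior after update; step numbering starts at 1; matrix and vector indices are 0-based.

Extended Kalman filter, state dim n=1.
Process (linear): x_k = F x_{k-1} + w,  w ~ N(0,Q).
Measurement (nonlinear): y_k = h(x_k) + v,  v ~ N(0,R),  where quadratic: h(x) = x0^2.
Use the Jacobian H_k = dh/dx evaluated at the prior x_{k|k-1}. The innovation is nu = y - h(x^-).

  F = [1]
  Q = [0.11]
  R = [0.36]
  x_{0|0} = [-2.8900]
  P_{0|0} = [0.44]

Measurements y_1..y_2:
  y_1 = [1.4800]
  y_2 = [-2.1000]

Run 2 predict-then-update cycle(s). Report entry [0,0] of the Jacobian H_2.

step 1: x^-=[-2.8900]  P^-=[0.5500]  H_jac=[-5.7800]  S=[18.7346]  K=[-0.1697]  nu=[-6.8721]  x^+=[-1.7239]  P^+=[0.0106]
step 2: x^-=[-1.7239]  P^-=[0.1206]  H_jac=[-3.4478]  S=[1.7932]  K=[-0.2318]  nu=[-5.0718]  x^+=[-0.5482]  P^+=[0.0242]

H_jac[0,0] = -3.4478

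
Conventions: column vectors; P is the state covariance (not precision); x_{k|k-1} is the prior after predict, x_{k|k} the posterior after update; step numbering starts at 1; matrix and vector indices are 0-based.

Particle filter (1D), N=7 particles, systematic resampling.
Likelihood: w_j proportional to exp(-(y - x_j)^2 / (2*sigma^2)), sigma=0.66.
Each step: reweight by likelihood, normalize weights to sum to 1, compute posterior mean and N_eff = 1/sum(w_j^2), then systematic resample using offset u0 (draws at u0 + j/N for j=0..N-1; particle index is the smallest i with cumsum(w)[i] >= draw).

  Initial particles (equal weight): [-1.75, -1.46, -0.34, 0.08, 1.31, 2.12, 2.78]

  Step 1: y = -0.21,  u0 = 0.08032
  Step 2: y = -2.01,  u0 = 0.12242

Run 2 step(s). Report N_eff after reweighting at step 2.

step 1: w=[0.0300, 0.0759, 0.4472, 0.4140, 0.0321, 0.0009, 0.0000]  mean=-0.2380  Neff=2.6385  idx=[1, 2, 2, 2, 3, 3, 3]
step 2: w=[0.8326, 0.0480, 0.0480, 0.0480, 0.0078, 0.0078, 0.0078]  mean=-1.2627  Neff=1.4279  idx=[0, 0, 0, 0, 0, 1, 4]

N_eff = 1.4279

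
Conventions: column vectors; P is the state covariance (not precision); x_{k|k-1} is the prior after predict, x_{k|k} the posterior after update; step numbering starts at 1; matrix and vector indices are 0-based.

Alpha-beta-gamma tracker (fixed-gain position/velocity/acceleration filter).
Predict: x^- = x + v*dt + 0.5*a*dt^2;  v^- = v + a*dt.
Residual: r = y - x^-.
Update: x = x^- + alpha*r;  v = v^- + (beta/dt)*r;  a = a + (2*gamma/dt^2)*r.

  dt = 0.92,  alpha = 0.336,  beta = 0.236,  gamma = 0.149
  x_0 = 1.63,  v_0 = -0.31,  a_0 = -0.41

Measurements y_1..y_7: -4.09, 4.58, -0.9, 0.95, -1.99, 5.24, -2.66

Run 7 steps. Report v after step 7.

step 1: x_pred=1.1713  r=-5.2613  x^+=-0.5965  v^+=-2.0368  a^+=-2.2624
step 2: x_pred=-3.4278  r=8.0078  x^+=-0.7372  v^+=-2.0641  a^+=0.5570
step 3: x_pred=-2.4004  r=1.5004  x^+=-1.8963  v^+=-1.1667  a^+=1.0853
step 4: x_pred=-2.5104  r=3.4604  x^+=-1.3477  v^+=0.7194  a^+=2.3036
step 5: x_pred=0.2890  r=-2.2790  x^+=-0.4767  v^+=2.2541  a^+=1.5012
step 6: x_pred=2.2323  r=3.0077  x^+=3.2429  v^+=4.4067  a^+=2.5601
step 7: x_pred=8.3805  r=-11.0405  x^+=4.6709  v^+=3.9299  a^+=-1.3270

v_post = 3.9299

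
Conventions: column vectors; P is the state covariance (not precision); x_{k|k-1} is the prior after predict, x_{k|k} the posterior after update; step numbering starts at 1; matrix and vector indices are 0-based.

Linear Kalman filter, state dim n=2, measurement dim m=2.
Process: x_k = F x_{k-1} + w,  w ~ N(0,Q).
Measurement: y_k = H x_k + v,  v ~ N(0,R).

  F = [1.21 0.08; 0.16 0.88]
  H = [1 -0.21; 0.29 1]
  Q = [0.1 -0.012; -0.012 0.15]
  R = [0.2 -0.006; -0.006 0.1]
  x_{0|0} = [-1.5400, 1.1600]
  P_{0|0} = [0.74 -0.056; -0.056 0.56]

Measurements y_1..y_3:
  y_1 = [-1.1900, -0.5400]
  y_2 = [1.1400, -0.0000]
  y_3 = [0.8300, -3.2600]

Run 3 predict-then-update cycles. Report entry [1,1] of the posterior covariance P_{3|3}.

P_post[1,1] = 0.0687

step 1: x^-=[-1.7706, 0.7744]  P^-=[1.1762 0.1103; 0.1103 0.5868]  S=[1.3557 0.3155; 0.3155 0.8498]  K=[0.7956 0.2359; -0.1959 0.8010]  nu=[0.7432, -0.8009]  x^+=[-1.3682, -0.0127]  P^+=[0.1524 -0.0254; -0.0254 0.0886]
step 2: x^-=[-1.6566, -0.2301]  P^-=[0.3187 -0.0036; -0.0036 0.2154]  S=[0.5298 0.0378; 0.0378 0.3401]  K=[0.5891 0.1957; -0.1383 0.6456]  nu=[2.7482, 0.7105]  x^+=[0.1016, -0.1514]  P^+=[0.1131 -0.0168; -0.0168 0.0703]
step 3: x^-=[0.1108, -0.1170]  P^-=[0.2628 -0.0032; -0.0032 0.2026]  S=[0.4731 0.0246; 0.0246 0.3228]  K=[0.5474 0.1843; -0.1298 0.6346]  nu=[0.6947, -3.1751]  x^+=[-0.0943, -2.2220]  P^+=[0.1051 -0.0153; -0.0153 0.0687]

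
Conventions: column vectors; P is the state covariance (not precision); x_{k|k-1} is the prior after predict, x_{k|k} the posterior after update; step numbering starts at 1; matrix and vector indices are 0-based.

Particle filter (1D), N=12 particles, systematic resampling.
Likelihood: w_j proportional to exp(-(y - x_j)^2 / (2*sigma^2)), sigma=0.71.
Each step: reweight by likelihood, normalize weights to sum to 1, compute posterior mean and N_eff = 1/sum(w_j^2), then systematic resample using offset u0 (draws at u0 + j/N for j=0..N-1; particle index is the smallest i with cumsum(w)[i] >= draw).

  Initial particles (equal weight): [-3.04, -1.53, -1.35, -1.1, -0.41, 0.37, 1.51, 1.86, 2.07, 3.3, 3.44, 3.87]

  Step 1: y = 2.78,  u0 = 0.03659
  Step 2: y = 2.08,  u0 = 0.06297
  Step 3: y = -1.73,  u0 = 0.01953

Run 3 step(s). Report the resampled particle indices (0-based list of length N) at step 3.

step 1: w=[0.0000, 0.0000, 0.0000, 0.0000, 0.0000, 0.0011, 0.0681, 0.1457, 0.2045, 0.2579, 0.2189, 0.1038]  mean=2.8034  Neff=5.1838  idx=[6, 7, 7, 8, 8, 9, 9, 9, 10, 10, 10, 11]
step 2: w=[0.1241, 0.1633, 0.1633, 0.1713, 0.1713, 0.0391, 0.0391, 0.0391, 0.0274, 0.0274, 0.0274, 0.0071]  mean=2.2016  Neff=7.4444  idx=[0, 1, 1, 2, 2, 3, 3, 4, 4, 5, 7, 10]
step 3: w=[0.6879, 0.0642, 0.0642, 0.0642, 0.0642, 0.0138, 0.0138, 0.0138, 0.0138, 0.0000, 0.0000, 0.0000]  mean=1.6308  Neff=2.0388  idx=[0, 0, 0, 0, 0, 0, 0, 0, 0, 2, 3, 4]

resampled_idx = [0, 0, 0, 0, 0, 0, 0, 0, 0, 2, 3, 4]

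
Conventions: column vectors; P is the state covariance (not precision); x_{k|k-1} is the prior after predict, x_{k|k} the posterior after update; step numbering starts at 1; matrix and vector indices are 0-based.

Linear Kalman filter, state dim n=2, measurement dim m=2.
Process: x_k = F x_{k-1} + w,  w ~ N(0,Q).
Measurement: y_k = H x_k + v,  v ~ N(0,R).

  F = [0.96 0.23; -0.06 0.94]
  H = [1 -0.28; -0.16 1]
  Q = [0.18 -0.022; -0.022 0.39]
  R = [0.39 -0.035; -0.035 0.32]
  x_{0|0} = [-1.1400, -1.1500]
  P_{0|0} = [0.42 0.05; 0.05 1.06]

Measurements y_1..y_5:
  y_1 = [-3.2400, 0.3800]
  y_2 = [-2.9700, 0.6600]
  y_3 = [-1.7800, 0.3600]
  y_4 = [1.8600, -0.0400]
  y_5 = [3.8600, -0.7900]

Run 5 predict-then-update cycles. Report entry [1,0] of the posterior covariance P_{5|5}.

P_post[1,0] = 0.0495

step 1: x^-=[-1.3589, -1.0126]  P^-=[0.6452 0.2274; 0.2274 1.3225]  S=[1.0116 -0.2709; -0.2709 1.5862]  K=[0.6244 0.1849; 0.0795 0.8244]  nu=[-2.1646, 1.1752]  x^+=[-2.4932, -0.2160]  P^+=[0.2591 0.0788; 0.0788 0.2736]
step 2: x^-=[-2.4432, -0.0534]  P^-=[0.4681 0.0922; 0.0922 0.6238]  S=[0.8553 -0.1882; -0.1882 0.9263]  K=[0.5456 0.1296; 0.0506 0.6678]  nu=[-0.5418, 0.3225]  x^+=[-2.6970, 0.1346]  P^+=[0.2246 0.0583; 0.0583 0.2213]
step 3: x^-=[-2.5581, 0.2883]  P^-=[0.4244 0.0647; 0.0647 0.5797]  S=[0.8236 -0.1976; -0.1976 0.8899]  K=[0.5201 0.1119; 0.0370 0.6480]  nu=[0.8589, -0.3376]  x^+=[-2.1492, 0.1013]  P^+=[0.2134 0.0518; 0.0518 0.2144]
step 4: x^-=[-2.0399, 0.2241]  P^-=[0.4109 0.0580; 0.0580 0.5743]  S=[0.8134 -0.2009; -0.2009 0.8863]  K=[0.5117 0.1073; 0.0330 0.6450]  nu=[3.9627, -0.5905]  x^+=[-0.0757, -0.0261]  P^+=[0.2098 0.0500; 0.0500 0.2133]
step 5: x^-=[-0.0787, -0.0200]  P^-=[0.4067 0.0564; 0.0564 0.5735]  S=[0.8101 -0.2017; -0.2017 0.8859]  K=[0.5090 0.1061; 0.0319 0.6445]  nu=[3.9331, -0.7826]  x^+=[1.8401, -0.3989]  P^+=[0.2087 0.0495; 0.0495 0.2130]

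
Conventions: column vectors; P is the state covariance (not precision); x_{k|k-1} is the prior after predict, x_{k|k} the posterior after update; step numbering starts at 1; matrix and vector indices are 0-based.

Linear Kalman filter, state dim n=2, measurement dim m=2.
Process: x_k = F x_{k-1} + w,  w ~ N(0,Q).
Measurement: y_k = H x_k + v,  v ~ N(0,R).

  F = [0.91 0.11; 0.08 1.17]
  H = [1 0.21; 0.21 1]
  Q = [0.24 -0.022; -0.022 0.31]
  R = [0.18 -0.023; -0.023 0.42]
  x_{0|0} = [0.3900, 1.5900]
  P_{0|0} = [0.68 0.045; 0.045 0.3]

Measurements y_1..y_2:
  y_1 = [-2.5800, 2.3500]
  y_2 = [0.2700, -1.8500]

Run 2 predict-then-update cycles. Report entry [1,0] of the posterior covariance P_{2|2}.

P_post[1,0] = -0.0687

step 1: x^-=[0.5298, 1.8915]  P^-=[0.8157 0.1144; 0.1144 0.7334]  S=[1.0761 0.4218; 0.4218 1.2375]  K=[0.7962 -0.0405; 0.0110 0.6084]  nu=[-3.5070, 0.3472]  x^+=[-2.2766, 2.0642]  P^+=[0.1587 -0.0686; -0.0686 0.2697]
step 2: x^-=[-1.8447, 2.2329]  P^-=[0.3609 -0.0494; -0.0494 0.6673]  S=[0.5496 0.1413; 0.1413 1.0825]  K=[0.6535 -0.0610; 0.0093 0.6057]  nu=[1.6458, -3.6956]  x^+=[-0.5439, 0.0100]  P^+=[0.1334 -0.0687; -0.0687 0.2686]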